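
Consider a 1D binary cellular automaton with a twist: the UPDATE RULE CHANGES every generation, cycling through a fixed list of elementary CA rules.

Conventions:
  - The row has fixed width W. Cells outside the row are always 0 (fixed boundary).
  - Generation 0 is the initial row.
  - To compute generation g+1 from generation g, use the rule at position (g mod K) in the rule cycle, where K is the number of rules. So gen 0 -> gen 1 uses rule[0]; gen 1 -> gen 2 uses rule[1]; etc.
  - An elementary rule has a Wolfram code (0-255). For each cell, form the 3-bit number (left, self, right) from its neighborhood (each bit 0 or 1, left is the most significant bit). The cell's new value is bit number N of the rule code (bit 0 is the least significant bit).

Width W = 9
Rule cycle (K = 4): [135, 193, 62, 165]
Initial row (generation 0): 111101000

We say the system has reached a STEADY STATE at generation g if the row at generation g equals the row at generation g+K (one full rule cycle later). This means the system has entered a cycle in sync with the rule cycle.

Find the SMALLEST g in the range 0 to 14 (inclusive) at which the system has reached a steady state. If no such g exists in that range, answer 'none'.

Gen 0: 111101000
Gen 1 (rule 135): 011001011
Gen 2 (rule 193): 001000001
Gen 3 (rule 62): 011100011
Gen 4 (rule 165): 001001000
Gen 5 (rule 135): 111011011
Gen 6 (rule 193): 011001001
Gen 7 (rule 62): 110111111
Gen 8 (rule 165): 001011110
Gen 9 (rule 135): 111001100
Gen 10 (rule 193): 011000101
Gen 11 (rule 62): 110101111
Gen 12 (rule 165): 001110110
Gen 13 (rule 135): 110100000
Gen 14 (rule 193): 010001111
Gen 15 (rule 62): 111011000
Gen 16 (rule 165): 010100011
Gen 17 (rule 135): 110101100
Gen 18 (rule 193): 010000101

Answer: none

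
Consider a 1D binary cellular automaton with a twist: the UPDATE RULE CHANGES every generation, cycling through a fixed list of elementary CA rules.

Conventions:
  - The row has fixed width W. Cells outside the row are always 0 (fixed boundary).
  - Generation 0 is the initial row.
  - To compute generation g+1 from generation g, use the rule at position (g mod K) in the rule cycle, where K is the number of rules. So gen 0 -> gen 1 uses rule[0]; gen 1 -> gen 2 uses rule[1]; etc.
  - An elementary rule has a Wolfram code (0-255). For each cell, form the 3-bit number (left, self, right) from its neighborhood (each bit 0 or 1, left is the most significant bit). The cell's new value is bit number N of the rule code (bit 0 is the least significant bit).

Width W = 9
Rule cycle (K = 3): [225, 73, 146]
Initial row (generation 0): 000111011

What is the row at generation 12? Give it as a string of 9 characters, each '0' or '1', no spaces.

Answer: 010000100

Derivation:
Gen 0: 000111011
Gen 1 (rule 225): 110011101
Gen 2 (rule 73): 110010100
Gen 3 (rule 146): 001100010
Gen 4 (rule 225): 100101000
Gen 5 (rule 73): 000000011
Gen 6 (rule 146): 000000100
Gen 7 (rule 225): 111110001
Gen 8 (rule 73): 100010100
Gen 9 (rule 146): 010100010
Gen 10 (rule 225): 001001000
Gen 11 (rule 73): 100000011
Gen 12 (rule 146): 010000100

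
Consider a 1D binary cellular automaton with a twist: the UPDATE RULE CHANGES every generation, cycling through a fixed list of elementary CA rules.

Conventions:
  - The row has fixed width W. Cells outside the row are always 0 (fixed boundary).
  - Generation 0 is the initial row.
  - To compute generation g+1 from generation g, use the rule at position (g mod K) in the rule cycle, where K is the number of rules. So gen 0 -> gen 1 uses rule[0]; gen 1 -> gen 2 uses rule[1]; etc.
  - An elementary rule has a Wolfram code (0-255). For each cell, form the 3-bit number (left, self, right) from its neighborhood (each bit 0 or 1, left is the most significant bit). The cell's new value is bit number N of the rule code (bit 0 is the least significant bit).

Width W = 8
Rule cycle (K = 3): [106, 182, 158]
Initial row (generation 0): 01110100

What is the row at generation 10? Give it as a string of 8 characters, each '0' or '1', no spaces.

Gen 0: 01110100
Gen 1 (rule 106): 11011000
Gen 2 (rule 182): 00100100
Gen 3 (rule 158): 01111110
Gen 4 (rule 106): 11000010
Gen 5 (rule 182): 00100111
Gen 6 (rule 158): 01111110
Gen 7 (rule 106): 11000010
Gen 8 (rule 182): 00100111
Gen 9 (rule 158): 01111110
Gen 10 (rule 106): 11000010

Answer: 11000010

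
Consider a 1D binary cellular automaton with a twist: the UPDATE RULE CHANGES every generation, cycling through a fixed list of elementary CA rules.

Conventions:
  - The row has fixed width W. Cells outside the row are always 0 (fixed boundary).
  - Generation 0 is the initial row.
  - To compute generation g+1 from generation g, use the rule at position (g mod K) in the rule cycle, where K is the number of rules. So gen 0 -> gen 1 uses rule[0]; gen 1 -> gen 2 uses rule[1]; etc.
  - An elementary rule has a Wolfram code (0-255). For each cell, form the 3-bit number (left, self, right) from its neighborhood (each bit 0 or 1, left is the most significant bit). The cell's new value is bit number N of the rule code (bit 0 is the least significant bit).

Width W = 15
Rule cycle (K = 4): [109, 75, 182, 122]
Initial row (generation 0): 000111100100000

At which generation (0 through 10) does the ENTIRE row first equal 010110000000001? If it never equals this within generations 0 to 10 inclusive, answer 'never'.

Answer: 4

Derivation:
Gen 0: 000111100100000
Gen 1 (rule 109): 110100100101111
Gen 2 (rule 75): 110001001001001
Gen 3 (rule 182): 001011111111111
Gen 4 (rule 122): 010110000000001
Gen 5 (rule 109): 011110111111101
Gen 6 (rule 75): 110010100000100
Gen 7 (rule 182): 001111110001110
Gen 8 (rule 122): 011000011011011
Gen 9 (rule 109): 011011011111111
Gen 10 (rule 75): 111011010000001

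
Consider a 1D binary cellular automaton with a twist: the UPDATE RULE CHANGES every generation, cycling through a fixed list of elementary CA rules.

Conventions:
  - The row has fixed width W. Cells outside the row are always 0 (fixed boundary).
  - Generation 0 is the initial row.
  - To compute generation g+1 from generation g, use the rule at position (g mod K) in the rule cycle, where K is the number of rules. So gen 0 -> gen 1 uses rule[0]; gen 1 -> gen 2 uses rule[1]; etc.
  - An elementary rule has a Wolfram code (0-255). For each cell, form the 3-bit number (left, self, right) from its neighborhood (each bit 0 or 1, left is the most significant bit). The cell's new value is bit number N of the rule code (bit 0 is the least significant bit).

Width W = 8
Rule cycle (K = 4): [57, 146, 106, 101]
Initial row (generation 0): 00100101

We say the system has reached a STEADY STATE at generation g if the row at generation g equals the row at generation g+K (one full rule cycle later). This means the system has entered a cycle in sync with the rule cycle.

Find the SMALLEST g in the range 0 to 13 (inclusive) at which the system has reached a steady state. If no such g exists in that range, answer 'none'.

Gen 0: 00100101
Gen 1 (rule 57): 10010010
Gen 2 (rule 146): 01101101
Gen 3 (rule 106): 11111110
Gen 4 (rule 101): 00000010
Gen 5 (rule 57): 11111001
Gen 6 (rule 146): 01110110
Gen 7 (rule 106): 11011110
Gen 8 (rule 101): 01100010
Gen 9 (rule 57): 01011001
Gen 10 (rule 146): 10000110
Gen 11 (rule 106): 00001110
Gen 12 (rule 101): 11100010
Gen 13 (rule 57): 10011001
Gen 14 (rule 146): 01100110
Gen 15 (rule 106): 11101110
Gen 16 (rule 101): 00110010
Gen 17 (rule 57): 10101001

Answer: none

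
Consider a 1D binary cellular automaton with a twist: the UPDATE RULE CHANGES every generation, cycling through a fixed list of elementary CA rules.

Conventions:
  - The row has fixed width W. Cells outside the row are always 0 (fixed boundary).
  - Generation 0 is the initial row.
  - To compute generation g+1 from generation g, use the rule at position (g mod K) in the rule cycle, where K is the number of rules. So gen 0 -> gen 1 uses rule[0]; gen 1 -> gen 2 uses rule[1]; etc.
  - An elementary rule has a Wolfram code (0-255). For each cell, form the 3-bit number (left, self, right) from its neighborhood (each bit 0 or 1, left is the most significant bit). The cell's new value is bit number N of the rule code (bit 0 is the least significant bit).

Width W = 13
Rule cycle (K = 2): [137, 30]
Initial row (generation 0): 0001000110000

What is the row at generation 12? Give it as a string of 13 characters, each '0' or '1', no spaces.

Answer: 0111011011101

Derivation:
Gen 0: 0001000110000
Gen 1 (rule 137): 1100010100111
Gen 2 (rule 30): 1010110111100
Gen 3 (rule 137): 0000100111001
Gen 4 (rule 30): 0001111100111
Gen 5 (rule 137): 1101111000110
Gen 6 (rule 30): 1001000101101
Gen 7 (rule 137): 0000010001000
Gen 8 (rule 30): 0000111011100
Gen 9 (rule 137): 1110110011001
Gen 10 (rule 30): 1000101110111
Gen 11 (rule 137): 0010001100110
Gen 12 (rule 30): 0111011011101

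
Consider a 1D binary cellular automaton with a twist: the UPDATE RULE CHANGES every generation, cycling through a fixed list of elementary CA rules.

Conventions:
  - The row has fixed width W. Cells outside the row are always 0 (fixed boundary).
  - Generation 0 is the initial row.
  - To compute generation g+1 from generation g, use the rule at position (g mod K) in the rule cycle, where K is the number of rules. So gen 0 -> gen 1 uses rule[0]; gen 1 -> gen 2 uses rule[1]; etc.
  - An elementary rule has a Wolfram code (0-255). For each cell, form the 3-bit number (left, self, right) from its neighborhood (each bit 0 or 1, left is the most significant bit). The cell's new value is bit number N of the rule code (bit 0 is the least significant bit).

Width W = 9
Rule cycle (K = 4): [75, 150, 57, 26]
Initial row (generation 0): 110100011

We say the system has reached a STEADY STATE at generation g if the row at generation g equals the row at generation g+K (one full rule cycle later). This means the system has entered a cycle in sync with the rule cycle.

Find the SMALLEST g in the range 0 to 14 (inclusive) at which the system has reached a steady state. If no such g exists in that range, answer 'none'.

Answer: 12

Derivation:
Gen 0: 110100011
Gen 1 (rule 75): 110001111
Gen 2 (rule 150): 001010110
Gen 3 (rule 57): 100101101
Gen 4 (rule 26): 011001000
Gen 5 (rule 75): 111010011
Gen 6 (rule 150): 010011100
Gen 7 (rule 57): 001010011
Gen 8 (rule 26): 010001110
Gen 9 (rule 75): 100111010
Gen 10 (rule 150): 111010011
Gen 11 (rule 57): 100101010
Gen 12 (rule 26): 011000001
Gen 13 (rule 75): 111011110
Gen 14 (rule 150): 010001101
Gen 15 (rule 57): 001101010
Gen 16 (rule 26): 011000001
Gen 17 (rule 75): 111011110
Gen 18 (rule 150): 010001101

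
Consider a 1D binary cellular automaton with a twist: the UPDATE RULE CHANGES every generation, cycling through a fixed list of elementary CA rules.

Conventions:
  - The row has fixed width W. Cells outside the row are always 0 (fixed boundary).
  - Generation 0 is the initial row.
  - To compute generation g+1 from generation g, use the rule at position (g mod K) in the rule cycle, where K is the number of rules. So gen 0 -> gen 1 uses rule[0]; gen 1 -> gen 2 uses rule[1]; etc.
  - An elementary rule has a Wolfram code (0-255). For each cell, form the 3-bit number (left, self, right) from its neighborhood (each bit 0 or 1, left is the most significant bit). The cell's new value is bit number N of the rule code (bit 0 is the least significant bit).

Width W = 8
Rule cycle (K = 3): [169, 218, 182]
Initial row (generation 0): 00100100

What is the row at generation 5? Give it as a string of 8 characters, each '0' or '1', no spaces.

Gen 0: 00100100
Gen 1 (rule 169): 10000001
Gen 2 (rule 218): 01000010
Gen 3 (rule 182): 11100111
Gen 4 (rule 169): 11000110
Gen 5 (rule 218): 11101111

Answer: 11101111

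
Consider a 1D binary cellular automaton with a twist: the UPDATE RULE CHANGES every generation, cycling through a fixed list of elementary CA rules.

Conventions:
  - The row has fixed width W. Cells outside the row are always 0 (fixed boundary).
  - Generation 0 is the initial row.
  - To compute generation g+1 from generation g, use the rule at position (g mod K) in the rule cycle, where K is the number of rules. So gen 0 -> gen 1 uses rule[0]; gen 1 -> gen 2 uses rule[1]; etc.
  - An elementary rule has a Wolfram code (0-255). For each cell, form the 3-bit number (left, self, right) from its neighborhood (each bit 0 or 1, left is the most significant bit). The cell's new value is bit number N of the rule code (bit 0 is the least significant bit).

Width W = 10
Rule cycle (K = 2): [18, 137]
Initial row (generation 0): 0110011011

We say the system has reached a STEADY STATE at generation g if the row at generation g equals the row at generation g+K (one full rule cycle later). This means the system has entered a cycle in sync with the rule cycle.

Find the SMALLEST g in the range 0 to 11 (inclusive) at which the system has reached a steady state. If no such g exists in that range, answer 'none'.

Answer: none

Derivation:
Gen 0: 0110011011
Gen 1 (rule 18): 1001100000
Gen 2 (rule 137): 0001001111
Gen 3 (rule 18): 0010110000
Gen 4 (rule 137): 1000100111
Gen 5 (rule 18): 0101011000
Gen 6 (rule 137): 0000010011
Gen 7 (rule 18): 0000101100
Gen 8 (rule 137): 1110001001
Gen 9 (rule 18): 0001010110
Gen 10 (rule 137): 1100000100
Gen 11 (rule 18): 0010001010
Gen 12 (rule 137): 1000100000
Gen 13 (rule 18): 0101010000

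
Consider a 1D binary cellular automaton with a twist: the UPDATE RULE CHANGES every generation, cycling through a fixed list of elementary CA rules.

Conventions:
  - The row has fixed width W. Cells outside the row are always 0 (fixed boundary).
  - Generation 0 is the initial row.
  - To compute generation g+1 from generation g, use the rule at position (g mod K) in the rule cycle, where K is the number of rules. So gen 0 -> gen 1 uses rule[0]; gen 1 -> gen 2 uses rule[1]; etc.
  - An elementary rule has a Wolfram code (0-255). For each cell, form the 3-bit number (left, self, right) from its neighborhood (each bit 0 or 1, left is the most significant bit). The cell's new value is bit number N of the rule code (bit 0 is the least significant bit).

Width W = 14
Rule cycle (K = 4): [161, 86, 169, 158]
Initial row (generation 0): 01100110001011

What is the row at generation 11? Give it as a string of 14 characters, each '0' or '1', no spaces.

Answer: 11110010101100

Derivation:
Gen 0: 01100110001011
Gen 1 (rule 161): 00000000100100
Gen 2 (rule 86): 00000001111110
Gen 3 (rule 169): 11111101111100
Gen 4 (rule 158): 11111001111010
Gen 5 (rule 161): 01110000110100
Gen 6 (rule 86): 10011001010110
Gen 7 (rule 169): 00010000101100
Gen 8 (rule 158): 00111001101010
Gen 9 (rule 161): 10010000010100
Gen 10 (rule 86): 11111000110110
Gen 11 (rule 169): 11110010101100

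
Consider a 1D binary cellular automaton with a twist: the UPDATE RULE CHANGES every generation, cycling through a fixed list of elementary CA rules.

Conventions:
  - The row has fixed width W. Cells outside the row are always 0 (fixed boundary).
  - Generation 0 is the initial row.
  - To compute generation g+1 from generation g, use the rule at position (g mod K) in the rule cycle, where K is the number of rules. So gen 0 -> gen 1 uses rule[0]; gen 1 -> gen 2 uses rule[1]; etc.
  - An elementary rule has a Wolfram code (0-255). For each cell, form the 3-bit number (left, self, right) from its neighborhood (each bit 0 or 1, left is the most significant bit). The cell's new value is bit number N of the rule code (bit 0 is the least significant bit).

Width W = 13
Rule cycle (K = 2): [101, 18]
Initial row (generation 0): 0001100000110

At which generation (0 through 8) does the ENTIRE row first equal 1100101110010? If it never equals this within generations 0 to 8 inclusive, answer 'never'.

Gen 0: 0001100000110
Gen 1 (rule 101): 1100101110010
Gen 2 (rule 18): 0011000001101
Gen 3 (rule 101): 1001011100111
Gen 4 (rule 18): 0110000011000
Gen 5 (rule 101): 0010111001011
Gen 6 (rule 18): 0100000110000
Gen 7 (rule 101): 0101110010111
Gen 8 (rule 18): 1000001100000

Answer: 1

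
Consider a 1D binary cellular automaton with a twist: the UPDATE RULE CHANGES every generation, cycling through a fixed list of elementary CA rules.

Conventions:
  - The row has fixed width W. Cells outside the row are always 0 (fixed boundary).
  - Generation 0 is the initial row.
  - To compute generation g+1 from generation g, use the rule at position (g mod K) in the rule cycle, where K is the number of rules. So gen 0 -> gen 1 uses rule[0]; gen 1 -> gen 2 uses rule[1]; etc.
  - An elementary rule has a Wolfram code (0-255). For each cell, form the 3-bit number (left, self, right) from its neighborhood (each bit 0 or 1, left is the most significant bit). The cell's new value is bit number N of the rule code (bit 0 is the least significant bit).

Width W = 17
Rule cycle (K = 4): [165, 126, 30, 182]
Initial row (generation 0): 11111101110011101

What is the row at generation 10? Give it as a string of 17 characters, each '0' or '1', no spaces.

Answer: 11100011011101111

Derivation:
Gen 0: 11111101110011101
Gen 1 (rule 165): 01111010100001011
Gen 2 (rule 126): 11001111110011111
Gen 3 (rule 30): 10111000001110000
Gen 4 (rule 182): 11010100010101000
Gen 5 (rule 165): 00111101011111011
Gen 6 (rule 126): 01100111110001111
Gen 7 (rule 30): 11011100001011000
Gen 8 (rule 182): 00101010011100100
Gen 9 (rule 165): 10111110001000101
Gen 10 (rule 126): 11100011011101111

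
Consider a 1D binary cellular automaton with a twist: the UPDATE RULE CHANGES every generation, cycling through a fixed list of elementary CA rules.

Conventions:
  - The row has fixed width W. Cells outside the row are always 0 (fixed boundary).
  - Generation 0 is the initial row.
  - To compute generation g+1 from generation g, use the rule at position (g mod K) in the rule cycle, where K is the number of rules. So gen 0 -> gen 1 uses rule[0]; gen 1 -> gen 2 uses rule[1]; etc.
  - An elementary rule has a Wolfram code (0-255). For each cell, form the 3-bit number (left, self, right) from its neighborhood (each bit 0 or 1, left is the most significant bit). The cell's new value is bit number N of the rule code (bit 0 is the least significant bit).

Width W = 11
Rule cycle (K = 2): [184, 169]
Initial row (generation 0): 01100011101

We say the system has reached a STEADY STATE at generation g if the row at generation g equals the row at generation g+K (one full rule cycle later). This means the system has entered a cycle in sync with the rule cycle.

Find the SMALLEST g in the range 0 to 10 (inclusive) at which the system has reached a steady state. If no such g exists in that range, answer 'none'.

Gen 0: 01100011101
Gen 1 (rule 184): 01010011010
Gen 2 (rule 169): 00100010100
Gen 3 (rule 184): 00010001010
Gen 4 (rule 169): 11000100100
Gen 5 (rule 184): 10100010010
Gen 6 (rule 169): 01001000000
Gen 7 (rule 184): 00100100000
Gen 8 (rule 169): 10000001111
Gen 9 (rule 184): 01000001110
Gen 10 (rule 169): 00011101100
Gen 11 (rule 184): 00011011010
Gen 12 (rule 169): 11010110100

Answer: none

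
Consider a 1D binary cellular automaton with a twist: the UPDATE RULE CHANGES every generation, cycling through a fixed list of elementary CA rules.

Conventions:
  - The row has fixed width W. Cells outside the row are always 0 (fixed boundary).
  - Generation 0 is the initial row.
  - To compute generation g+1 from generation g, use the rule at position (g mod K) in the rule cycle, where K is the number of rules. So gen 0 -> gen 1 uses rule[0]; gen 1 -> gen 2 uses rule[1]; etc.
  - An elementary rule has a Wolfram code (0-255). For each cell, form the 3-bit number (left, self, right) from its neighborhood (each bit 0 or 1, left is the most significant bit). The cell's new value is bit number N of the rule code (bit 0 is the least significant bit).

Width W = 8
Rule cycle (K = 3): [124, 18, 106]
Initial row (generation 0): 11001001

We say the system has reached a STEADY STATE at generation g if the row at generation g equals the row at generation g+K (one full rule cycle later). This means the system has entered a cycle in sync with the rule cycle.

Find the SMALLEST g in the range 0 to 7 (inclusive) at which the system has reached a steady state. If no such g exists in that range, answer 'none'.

Gen 0: 11001001
Gen 1 (rule 124): 11101101
Gen 2 (rule 18): 00000000
Gen 3 (rule 106): 00000000
Gen 4 (rule 124): 00000000
Gen 5 (rule 18): 00000000
Gen 6 (rule 106): 00000000
Gen 7 (rule 124): 00000000
Gen 8 (rule 18): 00000000
Gen 9 (rule 106): 00000000
Gen 10 (rule 124): 00000000

Answer: 2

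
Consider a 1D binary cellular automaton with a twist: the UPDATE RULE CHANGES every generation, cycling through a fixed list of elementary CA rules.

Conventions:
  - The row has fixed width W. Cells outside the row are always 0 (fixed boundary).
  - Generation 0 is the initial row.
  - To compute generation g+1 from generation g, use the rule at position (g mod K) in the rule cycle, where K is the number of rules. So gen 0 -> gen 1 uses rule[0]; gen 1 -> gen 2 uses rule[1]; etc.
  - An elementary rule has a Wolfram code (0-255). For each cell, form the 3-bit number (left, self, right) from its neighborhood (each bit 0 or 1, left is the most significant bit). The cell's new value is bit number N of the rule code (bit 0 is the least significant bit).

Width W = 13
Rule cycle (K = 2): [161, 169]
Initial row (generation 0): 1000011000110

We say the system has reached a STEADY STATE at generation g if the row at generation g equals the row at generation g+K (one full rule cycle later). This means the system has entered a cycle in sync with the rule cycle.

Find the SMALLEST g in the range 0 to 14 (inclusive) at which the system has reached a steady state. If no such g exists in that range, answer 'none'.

Gen 0: 1000011000110
Gen 1 (rule 161): 0011000010000
Gen 2 (rule 169): 1010011000111
Gen 3 (rule 161): 0100000010010
Gen 4 (rule 169): 0001111000000
Gen 5 (rule 161): 1100110011111
Gen 6 (rule 169): 1000100011110
Gen 7 (rule 161): 0010001001100
Gen 8 (rule 169): 1000100001001
Gen 9 (rule 161): 0010001100000
Gen 10 (rule 169): 1000101001111
Gen 11 (rule 161): 0010010000110
Gen 12 (rule 169): 1000000110100
Gen 13 (rule 161): 0011110001001
Gen 14 (rule 169): 1011100100000
Gen 15 (rule 161): 0101000001111
Gen 16 (rule 169): 0010011101110

Answer: none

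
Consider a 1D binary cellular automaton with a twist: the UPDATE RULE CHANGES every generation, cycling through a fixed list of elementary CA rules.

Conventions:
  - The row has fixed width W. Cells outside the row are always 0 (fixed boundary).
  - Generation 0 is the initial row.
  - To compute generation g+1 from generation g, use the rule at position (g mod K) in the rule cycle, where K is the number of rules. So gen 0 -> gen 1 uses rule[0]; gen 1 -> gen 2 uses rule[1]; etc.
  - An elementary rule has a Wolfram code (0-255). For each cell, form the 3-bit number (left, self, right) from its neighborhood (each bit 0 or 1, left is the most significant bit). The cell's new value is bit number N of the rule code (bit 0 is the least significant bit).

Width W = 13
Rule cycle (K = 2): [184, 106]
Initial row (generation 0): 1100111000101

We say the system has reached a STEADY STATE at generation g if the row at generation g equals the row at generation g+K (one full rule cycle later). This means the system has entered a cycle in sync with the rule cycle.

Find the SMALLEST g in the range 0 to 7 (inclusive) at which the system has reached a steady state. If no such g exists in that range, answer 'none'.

Answer: 5

Derivation:
Gen 0: 1100111000101
Gen 1 (rule 184): 1010110100010
Gen 2 (rule 106): 0101111000100
Gen 3 (rule 184): 0011110100010
Gen 4 (rule 106): 0110011000100
Gen 5 (rule 184): 0101010100010
Gen 6 (rule 106): 1010101000100
Gen 7 (rule 184): 0101010100010
Gen 8 (rule 106): 1010101000100
Gen 9 (rule 184): 0101010100010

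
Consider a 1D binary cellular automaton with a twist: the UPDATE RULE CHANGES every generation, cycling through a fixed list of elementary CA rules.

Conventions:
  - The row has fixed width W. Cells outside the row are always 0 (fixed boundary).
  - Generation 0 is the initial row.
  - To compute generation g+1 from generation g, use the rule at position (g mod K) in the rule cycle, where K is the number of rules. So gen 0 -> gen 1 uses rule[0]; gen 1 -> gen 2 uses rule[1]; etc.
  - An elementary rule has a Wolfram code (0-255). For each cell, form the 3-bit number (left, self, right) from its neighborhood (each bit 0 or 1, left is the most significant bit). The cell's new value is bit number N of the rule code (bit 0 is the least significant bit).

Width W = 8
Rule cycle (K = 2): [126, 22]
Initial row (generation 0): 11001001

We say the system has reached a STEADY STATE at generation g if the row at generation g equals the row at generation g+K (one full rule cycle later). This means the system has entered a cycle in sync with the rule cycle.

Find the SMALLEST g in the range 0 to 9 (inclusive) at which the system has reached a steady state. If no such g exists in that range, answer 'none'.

Answer: 2

Derivation:
Gen 0: 11001001
Gen 1 (rule 126): 11111111
Gen 2 (rule 22): 00000000
Gen 3 (rule 126): 00000000
Gen 4 (rule 22): 00000000
Gen 5 (rule 126): 00000000
Gen 6 (rule 22): 00000000
Gen 7 (rule 126): 00000000
Gen 8 (rule 22): 00000000
Gen 9 (rule 126): 00000000
Gen 10 (rule 22): 00000000
Gen 11 (rule 126): 00000000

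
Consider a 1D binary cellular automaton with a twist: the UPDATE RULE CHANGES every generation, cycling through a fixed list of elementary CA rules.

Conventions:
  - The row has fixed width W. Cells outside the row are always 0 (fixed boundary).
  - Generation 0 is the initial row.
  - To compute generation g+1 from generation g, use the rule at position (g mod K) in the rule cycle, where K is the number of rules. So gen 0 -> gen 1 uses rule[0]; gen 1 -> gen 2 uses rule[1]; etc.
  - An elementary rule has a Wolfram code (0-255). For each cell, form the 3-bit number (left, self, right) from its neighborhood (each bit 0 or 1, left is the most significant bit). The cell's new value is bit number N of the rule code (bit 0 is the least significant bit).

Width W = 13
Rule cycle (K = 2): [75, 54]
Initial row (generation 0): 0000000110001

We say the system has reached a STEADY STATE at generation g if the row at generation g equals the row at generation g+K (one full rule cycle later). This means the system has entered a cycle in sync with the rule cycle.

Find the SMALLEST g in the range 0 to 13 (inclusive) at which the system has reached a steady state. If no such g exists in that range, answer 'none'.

Answer: 9

Derivation:
Gen 0: 0000000110001
Gen 1 (rule 75): 1111111110110
Gen 2 (rule 54): 0000000001001
Gen 3 (rule 75): 1111111110010
Gen 4 (rule 54): 0000000001111
Gen 5 (rule 75): 1111111111001
Gen 6 (rule 54): 0000000000111
Gen 7 (rule 75): 1111111111101
Gen 8 (rule 54): 0000000000011
Gen 9 (rule 75): 1111111111111
Gen 10 (rule 54): 0000000000000
Gen 11 (rule 75): 1111111111111
Gen 12 (rule 54): 0000000000000
Gen 13 (rule 75): 1111111111111
Gen 14 (rule 54): 0000000000000
Gen 15 (rule 75): 1111111111111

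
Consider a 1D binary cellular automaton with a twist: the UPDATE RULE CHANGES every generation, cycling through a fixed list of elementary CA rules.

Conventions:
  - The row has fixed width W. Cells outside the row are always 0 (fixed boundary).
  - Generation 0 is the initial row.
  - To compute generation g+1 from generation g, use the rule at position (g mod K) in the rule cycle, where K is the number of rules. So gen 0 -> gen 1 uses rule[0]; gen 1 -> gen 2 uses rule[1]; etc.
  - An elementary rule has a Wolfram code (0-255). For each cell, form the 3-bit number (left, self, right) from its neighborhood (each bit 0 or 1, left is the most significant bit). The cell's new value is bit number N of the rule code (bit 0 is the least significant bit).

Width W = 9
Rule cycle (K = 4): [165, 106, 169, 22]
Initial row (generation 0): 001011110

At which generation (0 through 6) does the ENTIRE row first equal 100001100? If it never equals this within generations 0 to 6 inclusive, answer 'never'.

Answer: never

Derivation:
Gen 0: 001011110
Gen 1 (rule 165): 101101100
Gen 2 (rule 106): 011111100
Gen 3 (rule 169): 011111001
Gen 4 (rule 22): 100000111
Gen 5 (rule 165): 101110010
Gen 6 (rule 106): 011010100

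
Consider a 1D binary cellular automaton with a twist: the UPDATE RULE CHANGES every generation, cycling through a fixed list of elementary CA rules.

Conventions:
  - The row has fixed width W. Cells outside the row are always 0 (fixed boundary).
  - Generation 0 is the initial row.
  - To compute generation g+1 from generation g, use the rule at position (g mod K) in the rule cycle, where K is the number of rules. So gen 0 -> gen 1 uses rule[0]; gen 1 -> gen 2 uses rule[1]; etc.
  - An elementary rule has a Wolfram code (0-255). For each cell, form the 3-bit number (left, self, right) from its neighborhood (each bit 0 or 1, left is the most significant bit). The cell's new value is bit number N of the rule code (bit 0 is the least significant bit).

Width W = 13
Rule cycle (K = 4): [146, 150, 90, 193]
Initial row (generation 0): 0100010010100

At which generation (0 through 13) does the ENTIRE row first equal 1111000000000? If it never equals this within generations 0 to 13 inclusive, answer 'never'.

Gen 0: 0100010010100
Gen 1 (rule 146): 1010101100010
Gen 2 (rule 150): 1010100010111
Gen 3 (rule 90): 0000010100101
Gen 4 (rule 193): 1111000000000
Gen 5 (rule 146): 0110100000000
Gen 6 (rule 150): 1000110000000
Gen 7 (rule 90): 0101111000000
Gen 8 (rule 193): 0000111011111
Gen 9 (rule 146): 0001010001110
Gen 10 (rule 150): 0011011010101
Gen 11 (rule 90): 0111011000000
Gen 12 (rule 193): 0011001011111
Gen 13 (rule 146): 0100110001110

Answer: 4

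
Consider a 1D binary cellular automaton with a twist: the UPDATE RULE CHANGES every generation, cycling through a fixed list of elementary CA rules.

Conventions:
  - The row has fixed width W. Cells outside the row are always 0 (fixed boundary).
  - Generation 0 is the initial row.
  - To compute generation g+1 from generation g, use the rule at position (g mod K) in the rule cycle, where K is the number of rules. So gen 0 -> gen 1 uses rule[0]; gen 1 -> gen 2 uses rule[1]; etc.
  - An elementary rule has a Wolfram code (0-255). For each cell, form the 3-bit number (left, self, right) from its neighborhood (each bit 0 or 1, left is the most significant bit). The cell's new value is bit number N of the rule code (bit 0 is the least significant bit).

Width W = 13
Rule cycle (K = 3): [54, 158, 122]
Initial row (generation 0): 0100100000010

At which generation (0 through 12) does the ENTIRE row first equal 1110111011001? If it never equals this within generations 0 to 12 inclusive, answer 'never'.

Gen 0: 0100100000010
Gen 1 (rule 54): 1111110000111
Gen 2 (rule 158): 1111101001110
Gen 3 (rule 122): 1000110111011
Gen 4 (rule 54): 1101001000100
Gen 5 (rule 158): 1001111101110
Gen 6 (rule 122): 0111000111011
Gen 7 (rule 54): 1000101000100
Gen 8 (rule 158): 1101101101110
Gen 9 (rule 122): 1111111111011
Gen 10 (rule 54): 0000000000100
Gen 11 (rule 158): 0000000001110
Gen 12 (rule 122): 0000000011011

Answer: never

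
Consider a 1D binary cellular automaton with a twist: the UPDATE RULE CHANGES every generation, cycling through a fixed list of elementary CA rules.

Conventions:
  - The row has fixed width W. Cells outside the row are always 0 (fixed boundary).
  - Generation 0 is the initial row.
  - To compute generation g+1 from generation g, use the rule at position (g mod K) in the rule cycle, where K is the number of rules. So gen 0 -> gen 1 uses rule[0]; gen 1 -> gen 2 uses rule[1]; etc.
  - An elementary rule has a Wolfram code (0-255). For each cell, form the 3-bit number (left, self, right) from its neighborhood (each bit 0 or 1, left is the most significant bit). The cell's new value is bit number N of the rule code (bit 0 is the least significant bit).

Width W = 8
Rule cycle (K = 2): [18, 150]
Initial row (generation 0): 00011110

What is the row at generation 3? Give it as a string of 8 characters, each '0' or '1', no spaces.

Answer: 10001100

Derivation:
Gen 0: 00011110
Gen 1 (rule 18): 00100001
Gen 2 (rule 150): 01110011
Gen 3 (rule 18): 10001100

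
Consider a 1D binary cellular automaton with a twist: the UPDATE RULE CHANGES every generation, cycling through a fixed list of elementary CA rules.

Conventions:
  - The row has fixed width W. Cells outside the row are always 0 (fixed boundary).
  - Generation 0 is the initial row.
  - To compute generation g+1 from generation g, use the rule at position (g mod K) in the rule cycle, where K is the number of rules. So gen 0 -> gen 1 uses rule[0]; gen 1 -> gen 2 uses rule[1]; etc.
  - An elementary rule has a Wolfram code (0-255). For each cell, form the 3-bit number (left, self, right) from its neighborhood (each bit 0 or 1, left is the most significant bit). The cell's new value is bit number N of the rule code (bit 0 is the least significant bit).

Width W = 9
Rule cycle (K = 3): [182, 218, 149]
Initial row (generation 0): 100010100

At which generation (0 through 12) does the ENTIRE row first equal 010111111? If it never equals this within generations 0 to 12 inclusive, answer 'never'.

Gen 0: 100010100
Gen 1 (rule 182): 110111110
Gen 2 (rule 218): 110111111
Gen 3 (rule 149): 000011110
Gen 4 (rule 182): 000101101
Gen 5 (rule 218): 001001100
Gen 6 (rule 149): 101100011
Gen 7 (rule 182): 110010100
Gen 8 (rule 218): 111100010
Gen 9 (rule 149): 011011011
Gen 10 (rule 182): 100100100
Gen 11 (rule 218): 011011010
Gen 12 (rule 149): 000000011

Answer: never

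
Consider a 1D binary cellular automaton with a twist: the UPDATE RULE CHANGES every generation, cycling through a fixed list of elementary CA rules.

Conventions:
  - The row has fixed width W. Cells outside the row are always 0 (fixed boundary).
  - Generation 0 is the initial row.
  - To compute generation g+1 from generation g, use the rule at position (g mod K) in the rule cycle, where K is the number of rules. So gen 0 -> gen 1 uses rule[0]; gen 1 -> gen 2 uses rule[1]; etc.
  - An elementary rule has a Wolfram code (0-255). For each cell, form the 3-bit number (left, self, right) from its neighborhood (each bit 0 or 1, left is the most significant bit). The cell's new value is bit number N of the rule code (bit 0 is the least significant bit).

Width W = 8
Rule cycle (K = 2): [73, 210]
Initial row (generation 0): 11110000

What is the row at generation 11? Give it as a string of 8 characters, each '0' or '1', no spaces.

Answer: 00110000

Derivation:
Gen 0: 11110000
Gen 1 (rule 73): 10010111
Gen 2 (rule 210): 01100011
Gen 3 (rule 73): 01101011
Gen 4 (rule 210): 10100001
Gen 5 (rule 73): 00001100
Gen 6 (rule 210): 00010110
Gen 7 (rule 73): 11000110
Gen 8 (rule 210): 01101011
Gen 9 (rule 73): 01100011
Gen 10 (rule 210): 10110101
Gen 11 (rule 73): 00110000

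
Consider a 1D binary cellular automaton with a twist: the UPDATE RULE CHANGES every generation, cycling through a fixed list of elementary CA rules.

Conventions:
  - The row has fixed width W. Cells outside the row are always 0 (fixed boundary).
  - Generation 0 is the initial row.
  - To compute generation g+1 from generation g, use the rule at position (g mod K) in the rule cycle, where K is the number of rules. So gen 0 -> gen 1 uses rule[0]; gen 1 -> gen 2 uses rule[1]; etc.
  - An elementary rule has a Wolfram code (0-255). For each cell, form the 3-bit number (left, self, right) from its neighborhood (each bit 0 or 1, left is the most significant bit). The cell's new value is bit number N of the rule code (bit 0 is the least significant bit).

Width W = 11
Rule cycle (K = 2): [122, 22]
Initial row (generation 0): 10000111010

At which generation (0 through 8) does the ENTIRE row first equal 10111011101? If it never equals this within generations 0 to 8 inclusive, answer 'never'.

Gen 0: 10000111010
Gen 1 (rule 122): 01001101101
Gen 2 (rule 22): 11110000001
Gen 3 (rule 122): 10011000010
Gen 4 (rule 22): 11100100111
Gen 5 (rule 122): 10111011101
Gen 6 (rule 22): 10000000001
Gen 7 (rule 122): 01000000010
Gen 8 (rule 22): 11100000111

Answer: 5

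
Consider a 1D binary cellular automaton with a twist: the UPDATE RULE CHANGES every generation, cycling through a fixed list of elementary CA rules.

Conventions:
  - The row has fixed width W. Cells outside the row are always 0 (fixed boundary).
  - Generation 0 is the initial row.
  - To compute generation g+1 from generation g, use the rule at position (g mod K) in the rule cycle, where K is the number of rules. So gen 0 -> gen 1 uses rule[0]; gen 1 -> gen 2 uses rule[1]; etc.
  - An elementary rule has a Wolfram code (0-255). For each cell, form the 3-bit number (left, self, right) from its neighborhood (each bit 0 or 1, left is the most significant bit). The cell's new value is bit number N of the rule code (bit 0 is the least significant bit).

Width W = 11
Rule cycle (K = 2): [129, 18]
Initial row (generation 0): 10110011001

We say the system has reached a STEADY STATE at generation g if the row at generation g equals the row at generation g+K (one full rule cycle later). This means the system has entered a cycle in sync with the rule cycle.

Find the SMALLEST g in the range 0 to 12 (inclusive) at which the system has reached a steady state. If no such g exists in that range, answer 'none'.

Gen 0: 10110011001
Gen 1 (rule 129): 00000000000
Gen 2 (rule 18): 00000000000
Gen 3 (rule 129): 11111111111
Gen 4 (rule 18): 00000000000
Gen 5 (rule 129): 11111111111
Gen 6 (rule 18): 00000000000
Gen 7 (rule 129): 11111111111
Gen 8 (rule 18): 00000000000
Gen 9 (rule 129): 11111111111
Gen 10 (rule 18): 00000000000
Gen 11 (rule 129): 11111111111
Gen 12 (rule 18): 00000000000
Gen 13 (rule 129): 11111111111
Gen 14 (rule 18): 00000000000

Answer: 2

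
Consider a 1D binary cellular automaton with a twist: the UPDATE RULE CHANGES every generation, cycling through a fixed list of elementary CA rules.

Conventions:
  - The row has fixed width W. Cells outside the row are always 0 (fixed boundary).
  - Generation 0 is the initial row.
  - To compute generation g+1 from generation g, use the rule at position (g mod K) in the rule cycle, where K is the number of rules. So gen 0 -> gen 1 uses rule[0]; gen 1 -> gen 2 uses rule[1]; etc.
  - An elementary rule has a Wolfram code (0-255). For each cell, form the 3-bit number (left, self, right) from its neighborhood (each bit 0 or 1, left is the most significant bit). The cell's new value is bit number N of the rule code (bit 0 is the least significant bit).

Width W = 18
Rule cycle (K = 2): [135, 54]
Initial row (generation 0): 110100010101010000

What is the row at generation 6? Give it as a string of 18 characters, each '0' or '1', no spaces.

Gen 0: 110100010101010000
Gen 1 (rule 135): 000101110101010111
Gen 2 (rule 54): 001110001111111000
Gen 3 (rule 135): 110100110111110011
Gen 4 (rule 54): 001111001000001100
Gen 5 (rule 135): 110110011011110001
Gen 6 (rule 54): 001001100100001011

Answer: 001001100100001011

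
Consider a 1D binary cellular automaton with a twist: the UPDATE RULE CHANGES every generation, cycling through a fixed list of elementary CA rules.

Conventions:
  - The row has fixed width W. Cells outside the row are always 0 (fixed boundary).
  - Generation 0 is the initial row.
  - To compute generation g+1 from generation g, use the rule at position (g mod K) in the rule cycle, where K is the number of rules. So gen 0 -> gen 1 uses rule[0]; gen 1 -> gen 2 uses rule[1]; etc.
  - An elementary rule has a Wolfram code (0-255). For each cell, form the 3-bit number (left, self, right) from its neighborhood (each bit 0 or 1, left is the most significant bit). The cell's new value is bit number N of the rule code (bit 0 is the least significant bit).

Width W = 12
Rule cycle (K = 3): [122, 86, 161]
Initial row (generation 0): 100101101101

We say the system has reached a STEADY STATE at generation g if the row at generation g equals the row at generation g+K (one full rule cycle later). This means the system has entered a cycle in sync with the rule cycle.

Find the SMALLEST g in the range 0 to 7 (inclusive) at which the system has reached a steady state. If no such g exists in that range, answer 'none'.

Gen 0: 100101101101
Gen 1 (rule 122): 011011111110
Gen 2 (rule 86): 101000000011
Gen 3 (rule 161): 010011111000
Gen 4 (rule 122): 101110001100
Gen 5 (rule 86): 100011010110
Gen 6 (rule 161): 001000101000
Gen 7 (rule 122): 010101010100
Gen 8 (rule 86): 110101010110
Gen 9 (rule 161): 001010101000
Gen 10 (rule 122): 010101010100

Answer: 7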